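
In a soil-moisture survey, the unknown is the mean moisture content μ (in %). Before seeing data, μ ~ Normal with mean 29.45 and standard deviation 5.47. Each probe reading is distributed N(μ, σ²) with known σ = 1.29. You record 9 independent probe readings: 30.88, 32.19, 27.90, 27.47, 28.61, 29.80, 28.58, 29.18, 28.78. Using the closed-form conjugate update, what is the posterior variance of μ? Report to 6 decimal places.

0.183764

For Normal data with known variance σ², a Normal(μ₀, σ₀²) prior on μ is conjugate. Posterior precision = 1/σ₀² + n/σ²; posterior mean is the precision-weighted average of μ₀ and x̄.
σ₀² = 5.47² = 29.9209, σ² = 1.29² = 1.6641; σ² + n·σ₀² = 1.6641 + 9·29.9209 = 270.9522.
Posterior precision = 1/σ₀² + n/σ² = 1/29.9209 + 9/1.6641 = (σ² + n·σ₀²)/(σ₀²σ²) = 270.9522/(29.9209·1.6641); posterior variance σₙ² = σ₀²σ²/(σ² + n·σ₀²) = 29.9209·1.6641/270.9522 = 0.183764.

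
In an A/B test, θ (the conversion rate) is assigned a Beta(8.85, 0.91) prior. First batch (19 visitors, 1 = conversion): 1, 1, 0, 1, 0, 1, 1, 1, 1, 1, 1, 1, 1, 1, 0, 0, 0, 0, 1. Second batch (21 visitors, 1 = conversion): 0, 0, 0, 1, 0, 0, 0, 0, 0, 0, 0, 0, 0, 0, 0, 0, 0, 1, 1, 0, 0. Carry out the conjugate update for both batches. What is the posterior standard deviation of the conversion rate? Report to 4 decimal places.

The Beta prior is conjugate to a Binomial/Bernoulli likelihood; the update adds successes to α and failures to β.
After batch 1: Beta(8.85+13, 0.91+6) = Beta(21.85, 6.91).
After batch 2: Beta(21.85+3, 6.91+18) = Beta(24.85, 24.91).
Var = αβ/((α+β)²(α+β+1)) = 24.85·24.91/(49.76²·50.76) = 0.00492513; SD = √0.00492513 = 0.0702.

0.0702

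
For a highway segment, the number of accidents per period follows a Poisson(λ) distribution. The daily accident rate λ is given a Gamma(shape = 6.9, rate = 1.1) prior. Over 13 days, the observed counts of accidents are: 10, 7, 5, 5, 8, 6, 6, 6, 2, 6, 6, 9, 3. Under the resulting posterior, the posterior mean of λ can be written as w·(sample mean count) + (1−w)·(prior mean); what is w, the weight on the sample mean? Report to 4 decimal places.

With a Gamma(shape α, rate β) prior, the Poisson likelihood is conjugate: the posterior is Gamma(α + ΣXᵢ, β + n).
Posterior mean = (α₀+S)/(β₀+n) = [n/(β₀+n)]·(S/n) + [β₀/(β₀+n)]·(α₀/β₀), so only n and β₀ enter the weight.
Weight on data w = n/(β₀+n) = 13/(1.1+13) = 13/14.1 = 0.9220.

0.9220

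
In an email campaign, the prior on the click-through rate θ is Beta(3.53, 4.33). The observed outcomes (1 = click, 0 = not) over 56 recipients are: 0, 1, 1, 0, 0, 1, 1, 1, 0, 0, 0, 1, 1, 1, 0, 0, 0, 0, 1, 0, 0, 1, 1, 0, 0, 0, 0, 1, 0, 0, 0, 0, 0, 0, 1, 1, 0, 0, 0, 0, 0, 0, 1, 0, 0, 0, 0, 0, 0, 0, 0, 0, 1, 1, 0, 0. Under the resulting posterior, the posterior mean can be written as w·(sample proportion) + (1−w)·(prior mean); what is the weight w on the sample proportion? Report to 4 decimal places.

The Beta prior is conjugate to a Binomial/Bernoulli likelihood; the update adds successes to α and failures to β.
Posterior mean = (α₀+k)/(α₀+β₀+n) = [n/(α₀+β₀+n)]·(k/n) + [(α₀+β₀)/(α₀+β₀+n)]·α₀/(α₀+β₀), so only n and the prior enter the weight.
The weight on the data is w = n/(α₀+β₀+n) = 56/(3.53+4.33+56) = 56/63.86 = 0.8769.

0.8769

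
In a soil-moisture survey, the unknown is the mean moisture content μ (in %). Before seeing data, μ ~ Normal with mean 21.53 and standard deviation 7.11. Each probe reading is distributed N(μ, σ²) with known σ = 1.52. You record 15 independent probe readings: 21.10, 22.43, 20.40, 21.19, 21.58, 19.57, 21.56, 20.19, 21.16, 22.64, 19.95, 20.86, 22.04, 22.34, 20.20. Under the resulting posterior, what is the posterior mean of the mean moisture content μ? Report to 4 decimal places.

21.1485

For Normal data with known variance σ², a Normal(μ₀, σ₀²) prior on μ is conjugate. Posterior precision = 1/σ₀² + n/σ²; posterior mean is the precision-weighted average of μ₀ and x̄.
Σxᵢ = 21.10 + 22.43 + 20.40 + 21.19 + 21.58 + 19.57 + 21.56 + 20.19 + 21.16 + 22.64 + 19.95 + 20.86 + 22.04 + 22.34 + 20.20 = 317.21, so n·x̄ = 317.21.
σ₀² = 7.11² = 50.5521, σ² = 1.52² = 2.3104; σ² + n·σ₀² = 2.3104 + 15·50.5521 = 760.5919.
Posterior mean = (μ₀/σ₀² + n·x̄/σ²)/(1/σ₀² + n/σ²) = (σ²·μ₀ + σ₀²·n·x̄)/(σ² + n·σ₀²) = (2.3104·21.53 + 50.5521·317.21)/760.5919 = 16085.374553/760.5919 = 21.1485.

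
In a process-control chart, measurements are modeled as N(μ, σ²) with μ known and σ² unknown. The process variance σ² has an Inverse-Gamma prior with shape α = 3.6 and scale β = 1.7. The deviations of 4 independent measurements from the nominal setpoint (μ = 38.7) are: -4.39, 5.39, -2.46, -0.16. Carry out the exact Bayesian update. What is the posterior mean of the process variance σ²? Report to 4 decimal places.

6.2828

With known mean μ and an Inverse-Gamma(α, β) prior on σ², the Normal likelihood is conjugate: posterior is Inv-Gamma(α + n/2, β + Σ(xᵢ−μ)²/2).
Σ(xᵢ−μ)² = (-4.39)² + (5.39)² + (-2.46)² + (-0.16)² = 54.4014.
Posterior: Inv-Gamma(3.6 + 4/2, 1.7 + 54.4014/2) = Inv-Gamma(5.60, 28.90070).
E[σ²|data] = β/(α−1) = 28.90070/4.60 = 6.2828.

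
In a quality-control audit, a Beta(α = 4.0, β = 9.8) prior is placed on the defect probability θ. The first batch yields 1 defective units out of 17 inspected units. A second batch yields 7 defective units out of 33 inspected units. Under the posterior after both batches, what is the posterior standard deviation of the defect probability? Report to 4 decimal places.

0.0485

The Beta prior is conjugate to a Binomial/Bernoulli likelihood; the update adds successes to α and failures to β.
After batch 1: Beta(4.0+1, 9.8+16) = Beta(5.0, 25.8).
After batch 2: Beta(5.0+7, 25.8+26) = Beta(12.0, 51.8).
Var = αβ/((α+β)²(α+β+1)) = 12.0·51.8/(63.8²·64.8) = 0.00235665; SD = √0.00235665 = 0.0485.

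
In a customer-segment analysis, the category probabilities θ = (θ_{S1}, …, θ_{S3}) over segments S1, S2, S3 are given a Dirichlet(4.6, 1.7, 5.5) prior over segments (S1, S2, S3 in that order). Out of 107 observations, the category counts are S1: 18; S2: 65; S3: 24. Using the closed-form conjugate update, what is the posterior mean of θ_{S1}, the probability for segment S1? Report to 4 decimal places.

0.1902

The Dirichlet prior is conjugate to the Multinomial likelihood: each posterior αⱼ = prior αⱼ + observed count nⱼ.
Posterior concentration: (22.6, 66.7, 29.5), total = 118.8.
E[θ_{S1}|data] = α_{S1}/Σα = 22.6/118.8 = 0.1902.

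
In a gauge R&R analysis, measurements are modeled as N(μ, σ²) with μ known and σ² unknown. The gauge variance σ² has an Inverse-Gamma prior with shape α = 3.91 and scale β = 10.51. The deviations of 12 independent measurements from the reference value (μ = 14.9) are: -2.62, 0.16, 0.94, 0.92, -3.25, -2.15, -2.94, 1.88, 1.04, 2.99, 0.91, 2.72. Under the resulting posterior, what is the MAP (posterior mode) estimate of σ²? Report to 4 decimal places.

With known mean μ and an Inverse-Gamma(α, β) prior on σ², the Normal likelihood is conjugate: posterior is Inv-Gamma(α + n/2, β + Σ(xᵢ−μ)²/2).
Σ(xᵢ−μ)² = (-2.62)² + (0.16)² + (0.94)² + (0.92)² + (-3.25)² + (-2.15)² + (-2.94)² + (1.88)² + (1.04)² + (2.99)² + (0.91)² + (2.72)² = 54.2312.
Posterior: Inv-Gamma(3.91 + 12/2, 10.51 + 54.2312/2) = Inv-Gamma(9.91, 37.62560).
Mode = β/(α+1) = 37.62560/10.91 = 3.4487.

3.4487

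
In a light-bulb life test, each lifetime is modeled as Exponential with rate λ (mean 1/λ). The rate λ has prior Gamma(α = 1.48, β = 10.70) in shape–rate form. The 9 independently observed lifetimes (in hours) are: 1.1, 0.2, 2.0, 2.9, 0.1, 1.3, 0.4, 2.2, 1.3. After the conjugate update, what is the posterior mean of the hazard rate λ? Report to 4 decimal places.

0.4721

With a Gamma(shape α, rate β) prior on the exponential rate λ, the posterior after n observations with total T = Σxᵢ is Gamma(α+n, β+T).
Sum of observations T = 11.5 hours; n = 9.
Posterior: Gamma(1.48+9, 10.70+11.5) = Gamma(10.48, 22.20).
Posterior mean of λ = α/β = 10.48/22.20 = 0.4721.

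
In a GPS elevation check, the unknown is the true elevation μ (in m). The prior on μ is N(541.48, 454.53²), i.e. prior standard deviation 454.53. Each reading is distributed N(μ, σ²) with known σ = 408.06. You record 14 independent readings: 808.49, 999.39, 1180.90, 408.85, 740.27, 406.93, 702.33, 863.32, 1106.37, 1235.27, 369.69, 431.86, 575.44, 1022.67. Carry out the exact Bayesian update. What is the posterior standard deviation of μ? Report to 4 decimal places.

106.0487

For Normal data with known variance σ², a Normal(μ₀, σ₀²) prior on μ is conjugate. Posterior precision = 1/σ₀² + n/σ²; posterior mean is the precision-weighted average of μ₀ and x̄.
σ₀² = 454.53² = 206597.5209, σ² = 408.06² = 166512.9636; σ² + n·σ₀² = 166512.9636 + 14·206597.5209 = 3058878.2562.
Posterior precision = 1/σ₀² + n/σ² = 1/206597.5209 + 14/166512.9636 = (σ² + n·σ₀²)/(σ₀²σ²) = 3058878.2562/(206597.5209·166512.9636); posterior variance σₙ² = σ₀²σ²/(σ² + n·σ₀²) = 206597.5209·166512.9636/3058878.2562 = 11246.333654.
Posterior SD = √σₙ² = √(206597.5209·166512.9636/3058878.2562) = 106.0487.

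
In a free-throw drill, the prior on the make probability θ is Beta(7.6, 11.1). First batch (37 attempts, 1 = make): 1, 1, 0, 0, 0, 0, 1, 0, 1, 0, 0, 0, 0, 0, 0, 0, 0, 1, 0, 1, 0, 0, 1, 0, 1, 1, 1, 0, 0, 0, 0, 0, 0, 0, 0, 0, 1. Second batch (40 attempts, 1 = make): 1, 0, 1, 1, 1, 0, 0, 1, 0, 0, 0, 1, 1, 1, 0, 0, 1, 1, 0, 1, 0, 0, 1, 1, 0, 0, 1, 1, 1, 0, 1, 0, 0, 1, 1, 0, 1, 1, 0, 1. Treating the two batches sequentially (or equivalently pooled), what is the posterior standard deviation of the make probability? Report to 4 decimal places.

0.0503

The Beta prior is conjugate to a Binomial/Bernoulli likelihood; the update adds successes to α and failures to β.
After batch 1: Beta(7.6+11, 11.1+26) = Beta(18.6, 37.1).
After batch 2: Beta(18.6+22, 37.1+18) = Beta(40.6, 55.1).
Var = αβ/((α+β)²(α+β+1)) = 40.6·55.1/(95.7²·96.7) = 0.00252596; SD = √0.00252596 = 0.0503.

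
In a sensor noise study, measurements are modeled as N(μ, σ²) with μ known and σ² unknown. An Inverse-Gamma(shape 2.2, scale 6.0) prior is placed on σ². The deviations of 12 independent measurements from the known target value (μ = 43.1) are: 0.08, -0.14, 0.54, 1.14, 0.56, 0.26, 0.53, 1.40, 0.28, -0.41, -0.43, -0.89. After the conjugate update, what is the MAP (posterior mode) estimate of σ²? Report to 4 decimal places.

With known mean μ and an Inverse-Gamma(α, β) prior on σ², the Normal likelihood is conjugate: posterior is Inv-Gamma(α + n/2, β + Σ(xᵢ−μ)²/2).
Σ(xᵢ−μ)² = (0.08)² + (-0.14)² + (0.54)² + (1.14)² + (0.56)² + (0.26)² + (0.53)² + (1.40)² + (0.28)² + (-0.41)² + (-0.43)² + (-0.89)² = 5.4628.
Posterior: Inv-Gamma(2.2 + 12/2, 6.0 + 5.4628/2) = Inv-Gamma(8.20, 8.73140).
Mode = β/(α+1) = 8.73140/9.20 = 0.9491.

0.9491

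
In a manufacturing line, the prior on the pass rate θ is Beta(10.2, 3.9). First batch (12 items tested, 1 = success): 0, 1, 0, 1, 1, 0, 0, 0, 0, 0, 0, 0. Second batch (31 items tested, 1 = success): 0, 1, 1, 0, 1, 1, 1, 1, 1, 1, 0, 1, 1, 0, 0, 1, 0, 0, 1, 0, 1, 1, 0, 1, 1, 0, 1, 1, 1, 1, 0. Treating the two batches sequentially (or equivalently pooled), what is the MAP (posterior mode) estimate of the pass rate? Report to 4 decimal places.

0.5844

The Beta prior is conjugate to a Binomial/Bernoulli likelihood; the update adds successes to α and failures to β.
After batch 1: Beta(10.2+3, 3.9+9) = Beta(13.2, 12.9).
After batch 2: Beta(13.2+20, 12.9+11) = Beta(33.2, 23.9).
Mode of Beta(a,b) for a,b>1 is (a−1)/(a+b−2) = 32.2/55.1 = 0.5844.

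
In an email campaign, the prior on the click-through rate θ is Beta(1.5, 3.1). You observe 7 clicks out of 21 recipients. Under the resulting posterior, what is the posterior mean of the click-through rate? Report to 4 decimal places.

0.3320

The Beta prior is conjugate to a Binomial/Bernoulli likelihood; the update adds successes to α and failures to β.
Posterior: Beta(α+k, β+n−k) = Beta(1.5+7, 3.1+14) = Beta(8.5, 17.1).
Posterior mean = α/(α+β) = 8.5/25.6 = 0.3320.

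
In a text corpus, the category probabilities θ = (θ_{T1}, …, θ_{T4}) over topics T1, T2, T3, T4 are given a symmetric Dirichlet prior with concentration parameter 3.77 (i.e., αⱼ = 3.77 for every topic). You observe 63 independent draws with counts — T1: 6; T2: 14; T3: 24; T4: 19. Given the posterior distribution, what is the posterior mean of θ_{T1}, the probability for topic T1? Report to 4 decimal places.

The Dirichlet prior is conjugate to the Multinomial likelihood: each posterior αⱼ = prior αⱼ + observed count nⱼ.
Posterior concentration: (9.77, 17.77, 27.77, 22.77), total = 78.08.
E[θ_{T1}|data] = α_{T1}/Σα = 9.77/78.08 = 0.1251.

0.1251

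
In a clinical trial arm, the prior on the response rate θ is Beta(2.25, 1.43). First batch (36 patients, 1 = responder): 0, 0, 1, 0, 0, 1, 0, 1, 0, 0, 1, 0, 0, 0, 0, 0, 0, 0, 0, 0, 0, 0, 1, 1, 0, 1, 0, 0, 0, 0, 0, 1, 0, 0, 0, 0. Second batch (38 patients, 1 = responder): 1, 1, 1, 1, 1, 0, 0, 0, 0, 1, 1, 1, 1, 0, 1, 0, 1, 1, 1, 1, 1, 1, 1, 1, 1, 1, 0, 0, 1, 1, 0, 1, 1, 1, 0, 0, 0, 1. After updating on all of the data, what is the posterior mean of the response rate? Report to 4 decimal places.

The Beta prior is conjugate to a Binomial/Bernoulli likelihood; the update adds successes to α and failures to β.
After batch 1: Beta(2.25+8, 1.43+28) = Beta(10.25, 29.43).
After batch 2: Beta(10.25+26, 29.43+12) = Beta(36.25, 41.43).
Posterior mean = α/(α+β) = 36.25/77.68 = 0.4667.

0.4667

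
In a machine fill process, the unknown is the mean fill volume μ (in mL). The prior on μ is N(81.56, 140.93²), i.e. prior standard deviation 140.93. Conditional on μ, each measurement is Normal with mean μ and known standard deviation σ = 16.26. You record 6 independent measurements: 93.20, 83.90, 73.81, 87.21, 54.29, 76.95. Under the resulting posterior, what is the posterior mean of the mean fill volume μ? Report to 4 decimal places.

For Normal data with known variance σ², a Normal(μ₀, σ₀²) prior on μ is conjugate. Posterior precision = 1/σ₀² + n/σ²; posterior mean is the precision-weighted average of μ₀ and x̄.
Σxᵢ = 93.20 + 83.90 + 73.81 + 87.21 + 54.29 + 76.95 = 469.36, so n·x̄ = 469.36.
σ₀² = 140.93² = 19861.2649, σ² = 16.26² = 264.3876; σ² + n·σ₀² = 264.3876 + 6·19861.2649 = 119431.977.
Posterior mean = (μ₀/σ₀² + n·x̄/σ²)/(1/σ₀² + n/σ²) = (σ²·μ₀ + σ₀²·n·x̄)/(σ² + n·σ₀²) = (264.3876·81.56 + 19861.2649·469.36)/119431.977 = 9343646.74612/119431.977 = 78.2340.

78.2340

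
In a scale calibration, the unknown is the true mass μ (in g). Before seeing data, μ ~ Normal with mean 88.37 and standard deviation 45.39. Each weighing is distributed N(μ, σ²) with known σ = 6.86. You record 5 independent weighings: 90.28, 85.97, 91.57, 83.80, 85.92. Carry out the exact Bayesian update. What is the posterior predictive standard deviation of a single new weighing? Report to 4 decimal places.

7.5119

For Normal data with known variance σ², a Normal(μ₀, σ₀²) prior on μ is conjugate. Posterior precision = 1/σ₀² + n/σ²; posterior mean is the precision-weighted average of μ₀ and x̄.
σ₀² = 45.39² = 2060.2521, σ² = 6.86² = 47.0596; σ² + n·σ₀² = 47.0596 + 5·2060.2521 = 10348.3201.
Posterior precision = 1/σ₀² + n/σ² = 1/2060.2521 + 5/47.0596 = (σ² + n·σ₀²)/(σ₀²σ²) = 10348.3201/(2060.2521·47.0596); posterior variance σₙ² = σ₀²σ²/(σ² + n·σ₀²) = 2060.2521·47.0596/10348.3201 = 9.369119.
Predictive variance for one new observation = σₙ² + σ² = 2060.2521·47.0596/10348.3201 + 47.0596 = σ²·(σ₀² + 10348.3201)/10348.3201 = 47.0596·12408.5722/10348.3201 = 56.428719; SD = √(47.0596·12408.5722/10348.3201) = 7.5119.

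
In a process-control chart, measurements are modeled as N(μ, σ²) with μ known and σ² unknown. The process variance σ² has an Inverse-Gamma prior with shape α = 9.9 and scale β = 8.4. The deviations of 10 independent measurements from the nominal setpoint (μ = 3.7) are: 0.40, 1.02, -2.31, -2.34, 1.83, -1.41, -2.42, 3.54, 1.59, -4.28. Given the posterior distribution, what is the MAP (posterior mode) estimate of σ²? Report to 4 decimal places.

With known mean μ and an Inverse-Gamma(α, β) prior on σ², the Normal likelihood is conjugate: posterior is Inv-Gamma(α + n/2, β + Σ(xᵢ−μ)²/2).
Σ(xᵢ−μ)² = (0.40)² + (1.02)² + (-2.31)² + (-2.34)² + (1.83)² + (-1.41)² + (-2.42)² + (3.54)² + (1.59)² + (-4.28)² = 56.5836.
Posterior: Inv-Gamma(9.9 + 10/2, 8.4 + 56.5836/2) = Inv-Gamma(14.90, 36.69180).
Mode = β/(α+1) = 36.69180/15.90 = 2.3077.

2.3077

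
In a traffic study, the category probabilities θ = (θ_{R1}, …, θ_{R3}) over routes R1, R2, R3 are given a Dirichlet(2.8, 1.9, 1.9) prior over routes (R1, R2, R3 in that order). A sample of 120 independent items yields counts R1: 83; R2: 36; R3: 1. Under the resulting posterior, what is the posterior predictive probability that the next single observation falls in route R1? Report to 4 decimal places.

The Dirichlet prior is conjugate to the Multinomial likelihood: each posterior αⱼ = prior αⱼ + observed count nⱼ.
Posterior concentration: (85.8, 37.9, 2.9), total = 126.6.
P(next = R1 | data) = α_{R1}/Σα = 0.6777.

0.6777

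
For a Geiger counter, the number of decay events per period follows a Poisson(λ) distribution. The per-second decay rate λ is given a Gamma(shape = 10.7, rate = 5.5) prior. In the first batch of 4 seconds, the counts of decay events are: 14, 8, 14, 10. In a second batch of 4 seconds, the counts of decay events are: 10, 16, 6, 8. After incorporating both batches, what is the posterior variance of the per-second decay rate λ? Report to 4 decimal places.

With a Gamma(shape α, rate β) prior, the Poisson likelihood is conjugate: the posterior is Gamma(α + ΣXᵢ, β + n).
Batch 1: sum of counts S = 46 over n = 4 seconds.
After batch 1: Gamma(α+S, β+n) = Gamma(10.7+46, 5.5+4) = Gamma(56.7, 9.5).
Batch 2: sum of counts S = 40 over n = 4 seconds.
After batch 2: Gamma(α+S, β+n) = Gamma(56.7+40, 9.5+4) = Gamma(96.7, 13.5).
Var = α/β² = 96.7/13.5² = 0.5306.

0.5306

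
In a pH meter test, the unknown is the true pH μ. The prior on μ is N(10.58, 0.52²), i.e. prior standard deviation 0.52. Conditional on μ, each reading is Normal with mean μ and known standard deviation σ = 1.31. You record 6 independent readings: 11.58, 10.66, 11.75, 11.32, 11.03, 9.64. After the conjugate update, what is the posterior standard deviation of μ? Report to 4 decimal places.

For Normal data with known variance σ², a Normal(μ₀, σ₀²) prior on μ is conjugate. Posterior precision = 1/σ₀² + n/σ²; posterior mean is the precision-weighted average of μ₀ and x̄.
σ₀² = 0.52² = 0.2704, σ² = 1.31² = 1.7161; σ² + n·σ₀² = 1.7161 + 6·0.2704 = 3.3385.
Posterior precision = 1/σ₀² + n/σ² = 1/0.2704 + 6/1.7161 = (σ² + n·σ₀²)/(σ₀²σ²) = 3.3385/(0.2704·1.7161); posterior variance σₙ² = σ₀²σ²/(σ² + n·σ₀²) = 0.2704·1.7161/3.3385 = 0.138995.
Posterior SD = √σₙ² = √(0.2704·1.7161/3.3385) = 0.3728.

0.3728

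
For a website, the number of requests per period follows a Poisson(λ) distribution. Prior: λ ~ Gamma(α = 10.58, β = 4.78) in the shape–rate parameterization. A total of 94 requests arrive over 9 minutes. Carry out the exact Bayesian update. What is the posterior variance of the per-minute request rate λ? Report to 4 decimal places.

0.5507

With a Gamma(shape α, rate β) prior, the Poisson likelihood is conjugate: the posterior is Gamma(α + ΣXᵢ, β + n).
Posterior: Gamma(α+S, β+n) = Gamma(10.58+94, 4.78+9) = Gamma(104.58, 13.78).
Var = α/β² = 104.58/13.78² = 0.5507.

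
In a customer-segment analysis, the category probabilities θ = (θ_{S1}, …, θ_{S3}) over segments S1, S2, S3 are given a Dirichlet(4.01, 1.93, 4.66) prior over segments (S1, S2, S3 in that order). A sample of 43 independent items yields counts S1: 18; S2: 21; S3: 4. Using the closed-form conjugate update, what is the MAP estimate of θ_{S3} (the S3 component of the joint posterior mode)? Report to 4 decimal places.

The Dirichlet prior is conjugate to the Multinomial likelihood: each posterior αⱼ = prior αⱼ + observed count nⱼ.
Posterior concentration: (22.01, 22.93, 8.66), total = 53.60.
Joint mode component: (α_{S3}−1)/(Σα−K) = 7.66/50.60 = 0.1514.

0.1514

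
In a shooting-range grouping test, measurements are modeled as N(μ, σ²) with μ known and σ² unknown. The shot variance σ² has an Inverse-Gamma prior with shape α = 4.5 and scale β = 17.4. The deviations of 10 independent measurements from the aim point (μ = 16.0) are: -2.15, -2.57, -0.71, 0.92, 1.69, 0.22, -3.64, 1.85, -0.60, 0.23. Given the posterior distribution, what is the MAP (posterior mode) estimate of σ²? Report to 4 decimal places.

3.2080

With known mean μ and an Inverse-Gamma(α, β) prior on σ², the Normal likelihood is conjugate: posterior is Inv-Gamma(α + n/2, β + Σ(xᵢ−μ)²/2).
Σ(xᵢ−μ)² = (-2.15)² + (-2.57)² + (-0.71)² + (0.92)² + (1.69)² + (0.22)² + (-3.64)² + (1.85)² + (-0.60)² + (0.23)² = 32.5674.
Posterior: Inv-Gamma(4.5 + 10/2, 17.4 + 32.5674/2) = Inv-Gamma(9.50, 33.68370).
Mode = β/(α+1) = 33.68370/10.50 = 3.2080.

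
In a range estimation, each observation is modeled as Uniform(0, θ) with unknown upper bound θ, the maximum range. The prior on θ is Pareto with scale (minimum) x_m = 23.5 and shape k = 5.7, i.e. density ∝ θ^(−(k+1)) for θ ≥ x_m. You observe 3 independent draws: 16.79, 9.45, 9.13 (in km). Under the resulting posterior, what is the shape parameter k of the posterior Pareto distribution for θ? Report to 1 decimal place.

A Pareto(scale x_m, shape k) prior on the upper bound θ of Uniform(0, θ) is conjugate: posterior is Pareto(max(x_m, max xᵢ), k + n).
Sample maximum = 16.79; prior scale x_m = 23.5 → posterior scale = max = 23.50.
Posterior shape = 5.7 + 3 = 8.7.
Posterior shape k = 8.7.

8.7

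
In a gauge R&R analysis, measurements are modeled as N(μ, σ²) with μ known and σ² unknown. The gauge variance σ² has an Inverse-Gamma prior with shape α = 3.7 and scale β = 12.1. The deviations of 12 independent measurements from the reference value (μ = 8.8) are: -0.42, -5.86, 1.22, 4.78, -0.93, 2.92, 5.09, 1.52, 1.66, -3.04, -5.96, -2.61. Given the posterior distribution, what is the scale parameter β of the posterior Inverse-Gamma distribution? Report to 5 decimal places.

With known mean μ and an Inverse-Gamma(α, β) prior on σ², the Normal likelihood is conjugate: posterior is Inv-Gamma(α + n/2, β + Σ(xᵢ−μ)²/2).
Σ(xᵢ−μ)² = (-0.42)² + (-5.86)² + (1.22)² + (4.78)² + (-0.93)² + (2.92)² + (5.09)² + (1.52)² + (1.66)² + (-3.04)² + (-5.96)² + (-2.61)² = 150.7935.
Posterior: Inv-Gamma(3.7 + 12/2, 12.1 + 150.7935/2) = Inv-Gamma(9.70, 87.49675).
Posterior β = 87.49675.

87.49675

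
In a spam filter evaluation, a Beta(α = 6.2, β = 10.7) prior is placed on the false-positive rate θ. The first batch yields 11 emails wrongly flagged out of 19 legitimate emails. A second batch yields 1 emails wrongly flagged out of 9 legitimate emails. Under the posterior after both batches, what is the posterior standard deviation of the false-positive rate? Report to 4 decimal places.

0.0725

The Beta prior is conjugate to a Binomial/Bernoulli likelihood; the update adds successes to α and failures to β.
After batch 1: Beta(6.2+11, 10.7+8) = Beta(17.2, 18.7).
After batch 2: Beta(17.2+1, 18.7+8) = Beta(18.2, 26.7).
Var = αβ/((α+β)²(α+β+1)) = 18.2·26.7/(44.9²·45.9) = 0.00525143; SD = √0.00525143 = 0.0725.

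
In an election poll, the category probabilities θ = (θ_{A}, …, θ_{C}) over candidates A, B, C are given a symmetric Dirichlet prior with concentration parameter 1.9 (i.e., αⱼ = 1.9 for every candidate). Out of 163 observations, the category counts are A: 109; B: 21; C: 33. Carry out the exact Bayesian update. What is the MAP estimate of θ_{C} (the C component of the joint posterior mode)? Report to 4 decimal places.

The Dirichlet prior is conjugate to the Multinomial likelihood: each posterior αⱼ = prior αⱼ + observed count nⱼ.
Posterior concentration: (110.9, 22.9, 34.9), total = 168.7.
Joint mode component: (α_{C}−1)/(Σα−K) = 33.9/165.7 = 0.2046.

0.2046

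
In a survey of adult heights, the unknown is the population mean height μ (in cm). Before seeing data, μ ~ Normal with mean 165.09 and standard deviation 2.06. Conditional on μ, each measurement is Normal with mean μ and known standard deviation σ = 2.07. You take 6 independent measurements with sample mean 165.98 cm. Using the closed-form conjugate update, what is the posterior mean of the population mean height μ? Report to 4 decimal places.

165.8518

For Normal data with known variance σ², a Normal(μ₀, σ₀²) prior on μ is conjugate. Posterior precision = 1/σ₀² + n/σ²; posterior mean is the precision-weighted average of μ₀ and x̄.
n·x̄ = 6·165.98 = 995.88.
σ₀² = 2.06² = 4.2436, σ² = 2.07² = 4.2849; σ² + n·σ₀² = 4.2849 + 6·4.2436 = 29.7465.
Posterior mean = (μ₀/σ₀² + n·x̄/σ²)/(1/σ₀² + n/σ²) = (σ²·μ₀ + σ₀²·n·x̄)/(σ² + n·σ₀²) = (4.2849·165.09 + 4.2436·995.88)/29.7465 = 4933.510509/29.7465 = 165.8518.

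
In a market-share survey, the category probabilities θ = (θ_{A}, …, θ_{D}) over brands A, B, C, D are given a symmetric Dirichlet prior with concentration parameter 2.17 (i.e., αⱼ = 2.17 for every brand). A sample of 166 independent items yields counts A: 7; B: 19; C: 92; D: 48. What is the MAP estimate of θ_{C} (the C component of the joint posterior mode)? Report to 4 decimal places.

The Dirichlet prior is conjugate to the Multinomial likelihood: each posterior αⱼ = prior αⱼ + observed count nⱼ.
Posterior concentration: (9.17, 21.17, 94.17, 50.17), total = 174.68.
Joint mode component: (α_{C}−1)/(Σα−K) = 93.17/170.68 = 0.5459.

0.5459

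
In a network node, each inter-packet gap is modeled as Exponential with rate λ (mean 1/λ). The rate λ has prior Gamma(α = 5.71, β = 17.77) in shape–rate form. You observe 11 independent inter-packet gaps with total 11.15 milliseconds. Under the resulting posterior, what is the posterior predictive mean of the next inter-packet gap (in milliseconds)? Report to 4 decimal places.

With a Gamma(shape α, rate β) prior on the exponential rate λ, the posterior after n observations with total T = Σxᵢ is Gamma(α+n, β+T).
Posterior: Gamma(5.71+11, 17.77+11.15) = Gamma(16.71, 28.92).
The predictive distribution for the next observation is Lomax; its mean is β/(α−1) = 28.92/15.71 = 1.8409.

1.8409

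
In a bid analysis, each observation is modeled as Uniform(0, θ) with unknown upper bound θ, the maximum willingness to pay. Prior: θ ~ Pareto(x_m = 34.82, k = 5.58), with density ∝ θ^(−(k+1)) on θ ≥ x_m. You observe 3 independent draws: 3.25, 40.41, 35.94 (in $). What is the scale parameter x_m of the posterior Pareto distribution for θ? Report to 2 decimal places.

40.41

A Pareto(scale x_m, shape k) prior on the upper bound θ of Uniform(0, θ) is conjugate: posterior is Pareto(max(x_m, max xᵢ), k + n).
Sample maximum = 40.41; prior scale x_m = 34.82 → posterior scale = max = 40.41.
Posterior shape = 5.58 + 3 = 8.58.
Posterior scale x_m = 40.41.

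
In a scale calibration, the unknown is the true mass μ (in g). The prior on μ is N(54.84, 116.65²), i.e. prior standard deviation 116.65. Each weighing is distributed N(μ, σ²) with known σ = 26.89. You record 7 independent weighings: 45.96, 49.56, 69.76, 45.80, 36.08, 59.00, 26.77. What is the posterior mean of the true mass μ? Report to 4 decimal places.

47.6163

For Normal data with known variance σ², a Normal(μ₀, σ₀²) prior on μ is conjugate. Posterior precision = 1/σ₀² + n/σ²; posterior mean is the precision-weighted average of μ₀ and x̄.
Σxᵢ = 45.96 + 49.56 + 69.76 + 45.80 + 36.08 + 59.00 + 26.77 = 332.93, so n·x̄ = 332.93.
σ₀² = 116.65² = 13607.2225, σ² = 26.89² = 723.0721; σ² + n·σ₀² = 723.0721 + 7·13607.2225 = 95973.6296.
Posterior mean = (μ₀/σ₀² + n·x̄/σ²)/(1/σ₀² + n/σ²) = (σ²·μ₀ + σ₀²·n·x̄)/(σ² + n·σ₀²) = (723.0721·54.84 + 13607.2225·332.93)/95973.6296 = 4569905.860889/95973.6296 = 47.6163.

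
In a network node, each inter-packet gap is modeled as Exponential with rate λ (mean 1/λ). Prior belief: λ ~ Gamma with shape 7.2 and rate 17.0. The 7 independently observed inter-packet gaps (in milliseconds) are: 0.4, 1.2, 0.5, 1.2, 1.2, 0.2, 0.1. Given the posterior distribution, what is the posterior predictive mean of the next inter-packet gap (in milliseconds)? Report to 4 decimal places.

1.6515

With a Gamma(shape α, rate β) prior on the exponential rate λ, the posterior after n observations with total T = Σxᵢ is Gamma(α+n, β+T).
Sum of observations T = 4.8 milliseconds; n = 7.
Posterior: Gamma(7.2+7, 17.0+4.8) = Gamma(14.2, 21.8).
The predictive distribution for the next observation is Lomax; its mean is β/(α−1) = 21.8/13.2 = 1.6515.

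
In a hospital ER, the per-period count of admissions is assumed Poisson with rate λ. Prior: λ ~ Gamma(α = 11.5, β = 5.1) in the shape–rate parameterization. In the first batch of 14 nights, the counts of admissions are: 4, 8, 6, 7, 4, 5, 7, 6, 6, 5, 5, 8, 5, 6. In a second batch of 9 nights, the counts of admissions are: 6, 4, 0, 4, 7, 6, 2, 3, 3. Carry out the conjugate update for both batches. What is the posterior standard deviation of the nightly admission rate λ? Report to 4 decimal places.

With a Gamma(shape α, rate β) prior, the Poisson likelihood is conjugate: the posterior is Gamma(α + ΣXᵢ, β + n).
Batch 1: sum of counts S = 82 over n = 14 nights.
After batch 1: Gamma(α+S, β+n) = Gamma(11.5+82, 5.1+14) = Gamma(93.5, 19.1).
Batch 2: sum of counts S = 35 over n = 9 nights.
After batch 2: Gamma(α+S, β+n) = Gamma(93.5+35, 19.1+9) = Gamma(128.5, 28.1).
SD = √α/β = √128.5/28.1 = 0.4034.

0.4034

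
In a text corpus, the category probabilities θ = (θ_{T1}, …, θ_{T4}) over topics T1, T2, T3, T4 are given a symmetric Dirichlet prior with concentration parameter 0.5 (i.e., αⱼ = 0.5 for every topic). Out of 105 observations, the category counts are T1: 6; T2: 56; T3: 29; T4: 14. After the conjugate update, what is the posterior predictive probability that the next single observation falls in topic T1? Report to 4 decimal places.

The Dirichlet prior is conjugate to the Multinomial likelihood: each posterior αⱼ = prior αⱼ + observed count nⱼ.
Posterior concentration: (6.5, 56.5, 29.5, 14.5), total = 107.0.
P(next = T1 | data) = α_{T1}/Σα = 0.0607.

0.0607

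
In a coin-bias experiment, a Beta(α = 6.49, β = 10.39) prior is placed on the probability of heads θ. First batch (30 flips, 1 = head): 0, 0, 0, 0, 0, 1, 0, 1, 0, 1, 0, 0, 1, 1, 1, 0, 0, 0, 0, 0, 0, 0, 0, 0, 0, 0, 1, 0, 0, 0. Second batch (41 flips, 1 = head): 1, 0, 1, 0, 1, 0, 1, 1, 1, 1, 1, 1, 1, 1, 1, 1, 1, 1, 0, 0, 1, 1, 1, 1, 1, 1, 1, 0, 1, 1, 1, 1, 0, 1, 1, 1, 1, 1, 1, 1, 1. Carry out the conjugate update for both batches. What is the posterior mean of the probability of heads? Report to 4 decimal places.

The Beta prior is conjugate to a Binomial/Bernoulli likelihood; the update adds successes to α and failures to β.
After batch 1: Beta(6.49+7, 10.39+23) = Beta(13.49, 33.39).
After batch 2: Beta(13.49+34, 33.39+7) = Beta(47.49, 40.39).
Posterior mean = α/(α+β) = 47.49/87.88 = 0.5404.

0.5404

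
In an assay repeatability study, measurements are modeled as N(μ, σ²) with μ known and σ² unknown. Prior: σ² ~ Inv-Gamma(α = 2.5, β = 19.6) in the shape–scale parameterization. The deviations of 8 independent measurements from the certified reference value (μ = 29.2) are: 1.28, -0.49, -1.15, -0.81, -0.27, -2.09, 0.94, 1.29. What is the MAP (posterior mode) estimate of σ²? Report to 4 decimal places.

3.3364

With known mean μ and an Inverse-Gamma(α, β) prior on σ², the Normal likelihood is conjugate: posterior is Inv-Gamma(α + n/2, β + Σ(xᵢ−μ)²/2).
Σ(xᵢ−μ)² = (1.28)² + (-0.49)² + (-1.15)² + (-0.81)² + (-0.27)² + (-2.09)² + (0.94)² + (1.29)² = 10.8458.
Posterior: Inv-Gamma(2.5 + 8/2, 19.6 + 10.8458/2) = Inv-Gamma(6.50, 25.02290).
Mode = β/(α+1) = 25.02290/7.50 = 3.3364.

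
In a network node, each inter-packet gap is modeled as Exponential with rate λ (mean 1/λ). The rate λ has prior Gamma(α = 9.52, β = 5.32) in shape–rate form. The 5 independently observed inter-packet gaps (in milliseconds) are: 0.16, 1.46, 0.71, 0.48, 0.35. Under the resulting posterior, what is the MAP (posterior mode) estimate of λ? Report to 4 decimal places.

With a Gamma(shape α, rate β) prior on the exponential rate λ, the posterior after n observations with total T = Σxᵢ is Gamma(α+n, β+T).
Sum of observations T = 3.16 milliseconds; n = 5.
Posterior: Gamma(9.52+5, 5.32+3.16) = Gamma(14.52, 8.48).
Mode = (α−1)/β = 1.5943.

1.5943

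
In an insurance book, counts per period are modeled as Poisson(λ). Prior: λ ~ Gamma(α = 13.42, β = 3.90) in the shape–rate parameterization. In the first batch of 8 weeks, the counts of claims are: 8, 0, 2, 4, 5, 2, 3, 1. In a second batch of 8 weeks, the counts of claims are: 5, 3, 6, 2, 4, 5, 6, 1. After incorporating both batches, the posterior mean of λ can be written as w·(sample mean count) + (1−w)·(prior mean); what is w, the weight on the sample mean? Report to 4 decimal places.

0.8040

With a Gamma(shape α, rate β) prior, the Poisson likelihood is conjugate: the posterior is Gamma(α + ΣXᵢ, β + n).
Total number of weeks: n = 8 + 8 = 16.
Posterior mean = (α₀+S)/(β₀+n) = [n/(β₀+n)]·(S/n) + [β₀/(β₀+n)]·(α₀/β₀), so only n and β₀ enter the weight.
Weight on data w = n/(β₀+n) = 16/(3.90+16) = 16/19.90 = 0.8040.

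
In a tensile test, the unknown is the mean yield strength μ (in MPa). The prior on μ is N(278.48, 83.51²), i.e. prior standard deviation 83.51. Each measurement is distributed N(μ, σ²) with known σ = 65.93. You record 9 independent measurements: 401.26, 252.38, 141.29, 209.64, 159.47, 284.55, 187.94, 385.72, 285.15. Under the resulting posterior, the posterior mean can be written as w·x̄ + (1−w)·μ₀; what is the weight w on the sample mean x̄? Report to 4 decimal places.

0.9352

For Normal data with known variance σ², a Normal(μ₀, σ₀²) prior on μ is conjugate. Posterior precision = 1/σ₀² + n/σ²; posterior mean is the precision-weighted average of μ₀ and x̄.
σ₀² = 83.51² = 6973.9201, σ² = 65.93² = 4346.7649. Prior precision 1/σ₀² = 1/6973.9201; data precision n/σ² = 9/4346.7649.
w = (n/σ²)/(1/σ₀² + n/σ²) = n·σ₀²/(σ² + n·σ₀²) = 9·6973.9201/(4346.7649 + 9·6973.9201) = 62765.2809/67112.0458 = 0.9352.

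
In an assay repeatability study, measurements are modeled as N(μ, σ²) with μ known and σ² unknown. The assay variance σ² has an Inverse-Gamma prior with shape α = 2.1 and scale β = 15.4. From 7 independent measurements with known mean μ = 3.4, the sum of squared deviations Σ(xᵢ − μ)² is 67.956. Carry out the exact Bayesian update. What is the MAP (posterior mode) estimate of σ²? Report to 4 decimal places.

7.4815

With known mean μ and an Inverse-Gamma(α, β) prior on σ², the Normal likelihood is conjugate: posterior is Inv-Gamma(α + n/2, β + Σ(xᵢ−μ)²/2).
Posterior: Inv-Gamma(2.1 + 7/2, 15.4 + 67.956/2) = Inv-Gamma(5.60, 49.3780).
Mode = β/(α+1) = 49.3780/6.60 = 7.4815.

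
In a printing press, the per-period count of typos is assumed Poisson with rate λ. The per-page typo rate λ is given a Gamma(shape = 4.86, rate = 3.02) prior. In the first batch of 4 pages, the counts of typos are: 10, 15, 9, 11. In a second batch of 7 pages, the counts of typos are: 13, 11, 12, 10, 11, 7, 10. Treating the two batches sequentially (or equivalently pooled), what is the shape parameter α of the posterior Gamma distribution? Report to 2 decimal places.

With a Gamma(shape α, rate β) prior, the Poisson likelihood is conjugate: the posterior is Gamma(α + ΣXᵢ, β + n).
Batch 1: sum of counts S = 45 over n = 4 pages.
After batch 1: Gamma(α+S, β+n) = Gamma(4.86+45, 3.02+4) = Gamma(49.86, 7.02).
Batch 2: sum of counts S = 74 over n = 7 pages.
After batch 2: Gamma(α+S, β+n) = Gamma(49.86+74, 7.02+7) = Gamma(123.86, 14.02).
Posterior α = 123.86.

123.86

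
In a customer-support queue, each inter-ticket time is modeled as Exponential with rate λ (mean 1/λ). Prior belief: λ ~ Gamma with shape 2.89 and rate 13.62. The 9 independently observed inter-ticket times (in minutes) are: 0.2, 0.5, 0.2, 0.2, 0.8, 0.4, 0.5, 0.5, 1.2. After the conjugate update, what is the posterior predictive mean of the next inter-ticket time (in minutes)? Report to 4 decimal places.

1.6639

With a Gamma(shape α, rate β) prior on the exponential rate λ, the posterior after n observations with total T = Σxᵢ is Gamma(α+n, β+T).
Sum of observations T = 4.5 minutes; n = 9.
Posterior: Gamma(2.89+9, 13.62+4.5) = Gamma(11.89, 18.12).
The predictive distribution for the next observation is Lomax; its mean is β/(α−1) = 18.12/10.89 = 1.6639.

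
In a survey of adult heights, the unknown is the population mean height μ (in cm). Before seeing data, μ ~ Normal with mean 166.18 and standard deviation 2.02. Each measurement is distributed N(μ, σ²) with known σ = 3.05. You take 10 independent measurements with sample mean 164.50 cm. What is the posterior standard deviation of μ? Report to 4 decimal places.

For Normal data with known variance σ², a Normal(μ₀, σ₀²) prior on μ is conjugate. Posterior precision = 1/σ₀² + n/σ²; posterior mean is the precision-weighted average of μ₀ and x̄.
σ₀² = 2.02² = 4.0804, σ² = 3.05² = 9.3025; σ² + n·σ₀² = 9.3025 + 10·4.0804 = 50.1065.
Posterior precision = 1/σ₀² + n/σ² = 1/4.0804 + 10/9.3025 = (σ² + n·σ₀²)/(σ₀²σ²) = 50.1065/(4.0804·9.3025); posterior variance σₙ² = σ₀²σ²/(σ² + n·σ₀²) = 4.0804·9.3025/50.1065 = 0.757545.
Posterior SD = √σₙ² = √(4.0804·9.3025/50.1065) = 0.8704.

0.8704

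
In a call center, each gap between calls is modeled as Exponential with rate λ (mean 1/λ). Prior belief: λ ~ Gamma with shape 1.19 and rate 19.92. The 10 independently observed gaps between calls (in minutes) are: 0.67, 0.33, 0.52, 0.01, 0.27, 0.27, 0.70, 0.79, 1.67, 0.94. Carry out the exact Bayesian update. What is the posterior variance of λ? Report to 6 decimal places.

0.016439

With a Gamma(shape α, rate β) prior on the exponential rate λ, the posterior after n observations with total T = Σxᵢ is Gamma(α+n, β+T).
Sum of observations T = 6.17 minutes; n = 10.
Posterior: Gamma(1.19+10, 19.92+6.17) = Gamma(11.19, 26.09).
Var = α/β² = 0.016439.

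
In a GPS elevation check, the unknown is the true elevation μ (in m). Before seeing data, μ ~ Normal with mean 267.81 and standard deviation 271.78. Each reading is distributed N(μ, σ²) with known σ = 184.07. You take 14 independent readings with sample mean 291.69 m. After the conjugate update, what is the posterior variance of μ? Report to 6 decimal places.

For Normal data with known variance σ², a Normal(μ₀, σ₀²) prior on μ is conjugate. Posterior precision = 1/σ₀² + n/σ²; posterior mean is the precision-weighted average of μ₀ and x̄.
σ₀² = 271.78² = 73864.3684, σ² = 184.07² = 33881.7649; σ² + n·σ₀² = 33881.7649 + 14·73864.3684 = 1067982.9225.
Posterior precision = 1/σ₀² + n/σ² = 1/73864.3684 + 14/33881.7649 = (σ² + n·σ₀²)/(σ₀²σ²) = 1067982.9225/(73864.3684·33881.7649); posterior variance σₙ² = σ₀²σ²/(σ² + n·σ₀²) = 73864.3684·33881.7649/1067982.9225 = 2343.347550.

2343.347550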